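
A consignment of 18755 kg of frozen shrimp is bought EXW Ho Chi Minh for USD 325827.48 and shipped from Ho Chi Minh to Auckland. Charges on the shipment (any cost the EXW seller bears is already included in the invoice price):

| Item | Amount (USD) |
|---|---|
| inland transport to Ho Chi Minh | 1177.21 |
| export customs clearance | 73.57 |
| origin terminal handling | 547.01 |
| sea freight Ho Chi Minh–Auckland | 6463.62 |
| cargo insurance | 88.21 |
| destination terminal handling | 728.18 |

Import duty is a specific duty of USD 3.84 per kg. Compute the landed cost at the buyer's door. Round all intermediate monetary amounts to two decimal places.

EXW: the seller makes goods available at their premises; the buyer bears all onward costs.
CIF value = EXW price + inland to port + export clearance + origin terminal + freight + insurance = 325827.48 + 1177.21 + 73.57 + 547.01 + 6463.62 + 88.21 = 334177.10
Import duty = 18755 × 3.84 = 72019.20
Buyer bears: inland to port 1177.21 + export clearance 73.57 + origin terminal 547.01 + freight 6463.62 + insurance 88.21 + destination terminal 728.18 + duty 72019.20 = 81097.00
Landed cost = invoice 325827.48 + 81097.00 = 406924.48

Total landed cost: USD 406924.48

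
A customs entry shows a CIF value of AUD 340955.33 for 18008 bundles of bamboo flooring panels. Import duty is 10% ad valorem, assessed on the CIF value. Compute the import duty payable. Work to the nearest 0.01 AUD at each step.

Import duty = 340955.33 × 10% = 34095.53

Import duty: AUD 34095.53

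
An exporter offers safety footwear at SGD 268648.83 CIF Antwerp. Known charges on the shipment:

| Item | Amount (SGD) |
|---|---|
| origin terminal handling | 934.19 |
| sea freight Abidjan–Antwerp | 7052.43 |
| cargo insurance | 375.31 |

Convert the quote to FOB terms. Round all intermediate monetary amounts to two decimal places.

FOB price: SGD 261221.09

Not relevant to the conversion: origin terminal — on the seller under both CIF and FOB; already in the CIF price and stays in the FOB price.
From CIF to FOB, the seller no longer bears: freight, insurance.
FOB price = 268648.83 − 7052.43 − 375.31 = 261221.09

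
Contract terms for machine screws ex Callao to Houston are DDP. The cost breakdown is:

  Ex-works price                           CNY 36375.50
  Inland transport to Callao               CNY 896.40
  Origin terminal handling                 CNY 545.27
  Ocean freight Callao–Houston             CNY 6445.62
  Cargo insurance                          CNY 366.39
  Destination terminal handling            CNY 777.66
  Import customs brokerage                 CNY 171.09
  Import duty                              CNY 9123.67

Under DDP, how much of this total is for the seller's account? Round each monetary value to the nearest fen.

Seller's account: CNY 54701.60

DDP: the seller bears all costs including import duty.
Seller's account: goods 36375.50 + inland to port 896.40 + origin terminal 545.27 + freight 6445.62 + insurance 366.39 + destination terminal 777.66 + brokerage 171.09 + duty 9123.67 = 54701.60
Buyer's account: 0.00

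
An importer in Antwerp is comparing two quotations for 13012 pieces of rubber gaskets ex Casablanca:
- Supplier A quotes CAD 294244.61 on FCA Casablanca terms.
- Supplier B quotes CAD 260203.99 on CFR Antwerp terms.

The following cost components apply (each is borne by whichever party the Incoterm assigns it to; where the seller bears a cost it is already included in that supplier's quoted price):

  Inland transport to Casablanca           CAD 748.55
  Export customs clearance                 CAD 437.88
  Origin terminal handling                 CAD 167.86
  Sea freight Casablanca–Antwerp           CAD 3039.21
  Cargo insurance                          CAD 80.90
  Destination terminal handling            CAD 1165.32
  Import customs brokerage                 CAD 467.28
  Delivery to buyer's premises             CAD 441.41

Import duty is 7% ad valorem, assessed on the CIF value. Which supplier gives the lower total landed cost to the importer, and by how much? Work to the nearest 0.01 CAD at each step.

Supplier A (FCA):
CIF value = FCA price + origin terminal + freight + insurance = 294244.61 + 167.86 + 3039.21 + 80.90 = 297532.58
Import duty = 297532.58 × 7% = 20827.28
Buyer bears (A): 167.86 + 3039.21 + 80.90 + 1165.32 + 467.28 + 441.41 = 5361.98
Landed cost (A) = invoice 294244.61 + 5361.98 + duty 20827.28 = 320433.87
Supplier B (CFR):
CIF value = CFR price + insurance = 260203.99 + 80.90 = 260284.89
Import duty = 260284.89 × 7% = 18219.94
Buyer bears (B): 80.90 + 1165.32 + 467.28 + 441.41 = 2154.91
Landed cost (B) = invoice 260203.99 + 2154.91 + duty 18219.94 = 280578.84
Difference = |320433.87 − 280578.84| = 39855.03

Supplier B is cheaper by CAD 39855.03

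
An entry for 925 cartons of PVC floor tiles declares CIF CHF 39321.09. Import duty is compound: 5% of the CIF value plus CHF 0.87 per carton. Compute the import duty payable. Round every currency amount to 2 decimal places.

Ad valorem component: 39321.09 × 5% = 1966.05
Specific component: 925 × 0.87 = 804.75
Import duty = 1966.05 + 804.75 = 2770.80

Import duty: CHF 2770.80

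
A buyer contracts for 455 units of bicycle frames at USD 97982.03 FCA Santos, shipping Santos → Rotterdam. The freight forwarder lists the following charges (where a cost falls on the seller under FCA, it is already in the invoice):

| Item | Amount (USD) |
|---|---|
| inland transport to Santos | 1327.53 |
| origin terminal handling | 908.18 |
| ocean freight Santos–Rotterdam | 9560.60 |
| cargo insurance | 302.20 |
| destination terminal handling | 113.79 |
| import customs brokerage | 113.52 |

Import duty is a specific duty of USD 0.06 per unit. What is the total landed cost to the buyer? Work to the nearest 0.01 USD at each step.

FCA: the seller delivers export-cleared goods to the carrier; the buyer bears costs from that point.
Already in the invoice (seller's account under FCA): inland to port — exclude.
CIF value = FCA price + origin terminal + freight + insurance = 97982.03 + 908.18 + 9560.60 + 302.20 = 108753.01
Import duty = 455 × 0.06 = 27.30
Buyer bears: origin terminal 908.18 + freight 9560.60 + insurance 302.20 + destination terminal 113.79 + brokerage 113.52 + duty 27.30 = 11025.59
Landed cost = invoice 97982.03 + 11025.59 = 109007.62

Total landed cost: USD 109007.62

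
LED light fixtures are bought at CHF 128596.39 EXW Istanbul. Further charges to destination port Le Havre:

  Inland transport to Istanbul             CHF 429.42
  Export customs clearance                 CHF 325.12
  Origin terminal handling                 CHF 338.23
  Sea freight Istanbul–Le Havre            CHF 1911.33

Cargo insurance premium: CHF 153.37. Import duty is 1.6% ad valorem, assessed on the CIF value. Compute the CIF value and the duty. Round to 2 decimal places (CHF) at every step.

CIF value: CHF 131753.86; import duty: CHF 2108.06

CIF = EXW price + pre-shipment costs + freight + insurance
CIF = 128596.39 + 429.42 + 325.12 + 338.23 + 1911.33 + 153.37 = 131753.86
Import duty = 131753.86 × 1.6% = 2108.06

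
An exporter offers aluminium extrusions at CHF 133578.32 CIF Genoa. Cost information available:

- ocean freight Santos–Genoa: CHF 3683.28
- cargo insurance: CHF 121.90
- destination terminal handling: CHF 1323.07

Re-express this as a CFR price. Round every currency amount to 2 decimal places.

CFR price: CHF 133456.42

Not relevant to the conversion: freight — on the seller under both CIF and CFR; already in the CIF price and stays in the CFR price. destination terminal — on the buyer under both terms; not part of either seller's price.
From CIF to CFR, the seller no longer bears: insurance.
CFR price = 133578.32 − 121.90 = 133456.42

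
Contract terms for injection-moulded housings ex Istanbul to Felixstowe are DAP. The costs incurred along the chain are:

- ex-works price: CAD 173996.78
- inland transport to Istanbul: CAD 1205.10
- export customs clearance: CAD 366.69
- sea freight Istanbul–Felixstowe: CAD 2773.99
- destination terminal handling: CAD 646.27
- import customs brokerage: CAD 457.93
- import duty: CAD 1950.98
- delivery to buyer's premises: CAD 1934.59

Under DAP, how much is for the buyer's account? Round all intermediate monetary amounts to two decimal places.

Buyer's account: CAD 2408.91

DAP: the seller bears all costs to the named destination except import duty and clearance.
Seller's account: goods 173996.78 + inland to port 1205.10 + export clearance 366.69 + freight 2773.99 + destination terminal 646.27 + delivery 1934.59 = 180923.42
Buyer's account: brokerage 457.93 + duty 1950.98 = 2408.91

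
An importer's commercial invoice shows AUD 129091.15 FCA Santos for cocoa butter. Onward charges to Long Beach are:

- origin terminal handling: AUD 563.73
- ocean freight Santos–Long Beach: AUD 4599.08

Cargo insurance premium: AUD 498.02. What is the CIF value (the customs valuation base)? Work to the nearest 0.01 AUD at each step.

CIF value: AUD 134751.98

CIF = FCA price + pre-shipment costs + freight + insurance
CIF = 129091.15 + 563.73 + 4599.08 + 498.02 = 134751.98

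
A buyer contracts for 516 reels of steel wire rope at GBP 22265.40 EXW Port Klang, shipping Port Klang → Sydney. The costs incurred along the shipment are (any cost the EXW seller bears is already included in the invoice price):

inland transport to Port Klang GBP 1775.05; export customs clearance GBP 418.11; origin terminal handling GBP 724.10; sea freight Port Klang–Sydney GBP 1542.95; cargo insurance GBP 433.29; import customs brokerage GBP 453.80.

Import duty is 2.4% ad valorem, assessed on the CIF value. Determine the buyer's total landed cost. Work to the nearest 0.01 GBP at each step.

Total landed cost: GBP 28264.51

EXW: the seller makes goods available at their premises; the buyer bears all onward costs.
CIF value = EXW price + inland to port + export clearance + origin terminal + freight + insurance = 22265.40 + 1775.05 + 418.11 + 724.10 + 1542.95 + 433.29 = 27158.90
Import duty = 27158.90 × 2.4% = 651.81
Buyer bears: inland to port 1775.05 + export clearance 418.11 + origin terminal 724.10 + freight 1542.95 + insurance 433.29 + brokerage 453.80 + duty 651.81 = 5999.11
Landed cost = invoice 22265.40 + 5999.11 = 28264.51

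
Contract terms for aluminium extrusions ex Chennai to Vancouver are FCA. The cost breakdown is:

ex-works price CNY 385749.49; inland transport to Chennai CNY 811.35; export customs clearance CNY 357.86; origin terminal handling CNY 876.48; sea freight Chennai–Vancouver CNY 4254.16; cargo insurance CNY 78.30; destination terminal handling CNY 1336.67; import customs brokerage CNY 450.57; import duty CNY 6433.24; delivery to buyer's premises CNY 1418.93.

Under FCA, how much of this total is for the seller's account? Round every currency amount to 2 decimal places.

Seller's account: CNY 386918.70

FCA: the seller delivers export-cleared goods to the carrier; the buyer bears costs from that point.
Seller's account: goods 385749.49 + inland to port 811.35 + export clearance 357.86 = 386918.70
Buyer's account: origin terminal 876.48 + freight 4254.16 + insurance 78.30 + destination terminal 1336.67 + brokerage 450.57 + duty 6433.24 + delivery 1418.93 = 14848.35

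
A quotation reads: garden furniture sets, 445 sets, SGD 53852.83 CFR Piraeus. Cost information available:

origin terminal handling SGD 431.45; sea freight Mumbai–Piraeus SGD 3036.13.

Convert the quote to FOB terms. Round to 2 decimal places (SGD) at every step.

FOB price: SGD 50816.70

Not relevant to the conversion: origin terminal — on the seller under both CFR and FOB; already in the CFR price and stays in the FOB price.
From CFR to FOB, the seller no longer bears: freight.
FOB price = 53852.83 − 3036.13 = 50816.70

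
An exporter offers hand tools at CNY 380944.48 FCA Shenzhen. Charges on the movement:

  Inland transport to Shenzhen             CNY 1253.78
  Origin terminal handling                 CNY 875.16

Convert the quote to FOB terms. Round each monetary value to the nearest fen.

Not relevant to the conversion: inland to port — on the seller under both FCA and FOB; already in the FCA price and stays in the FOB price.
From FCA to FOB, the seller additionally bears: origin terminal.
FOB price = 380944.48 + 875.16 = 381819.64

FOB price: CNY 381819.64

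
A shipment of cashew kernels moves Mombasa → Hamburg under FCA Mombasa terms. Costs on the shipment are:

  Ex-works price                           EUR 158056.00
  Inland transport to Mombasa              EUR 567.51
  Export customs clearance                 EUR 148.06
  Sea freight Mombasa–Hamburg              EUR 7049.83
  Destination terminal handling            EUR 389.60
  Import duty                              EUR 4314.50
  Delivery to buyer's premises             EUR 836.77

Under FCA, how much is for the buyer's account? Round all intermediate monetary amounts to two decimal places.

FCA: the seller delivers export-cleared goods to the carrier; the buyer bears costs from that point.
Seller's account: goods 158056.00 + inland to port 567.51 + export clearance 148.06 = 158771.57
Buyer's account: freight 7049.83 + destination terminal 389.60 + duty 4314.50 + delivery 836.77 = 12590.70

Buyer's account: EUR 12590.70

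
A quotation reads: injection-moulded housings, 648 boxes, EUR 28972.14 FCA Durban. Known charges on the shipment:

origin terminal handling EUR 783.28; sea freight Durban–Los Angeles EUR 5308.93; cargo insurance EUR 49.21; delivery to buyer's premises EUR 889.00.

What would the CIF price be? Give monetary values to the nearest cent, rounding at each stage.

Not relevant to the conversion: delivery — on the buyer under both terms; not part of either seller's price.
From FCA to CIF, the seller additionally bears: origin terminal, freight, insurance.
CIF price = 28972.14 + 783.28 + 5308.93 + 49.21 = 35113.56

CIF price: EUR 35113.56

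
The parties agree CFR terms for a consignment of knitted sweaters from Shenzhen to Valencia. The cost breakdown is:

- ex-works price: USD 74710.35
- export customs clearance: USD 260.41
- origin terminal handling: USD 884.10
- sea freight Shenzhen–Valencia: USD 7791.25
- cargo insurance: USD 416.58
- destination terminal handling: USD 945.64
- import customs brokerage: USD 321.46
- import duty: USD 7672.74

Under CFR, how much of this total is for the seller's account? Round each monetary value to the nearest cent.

CFR: the seller pays costs through ocean freight to the destination port, but not insurance.
Seller's account: goods 74710.35 + export clearance 260.41 + origin terminal 884.10 + freight 7791.25 = 83646.11
Buyer's account: insurance 416.58 + destination terminal 945.64 + brokerage 321.46 + duty 7672.74 = 9356.42

Seller's account: USD 83646.11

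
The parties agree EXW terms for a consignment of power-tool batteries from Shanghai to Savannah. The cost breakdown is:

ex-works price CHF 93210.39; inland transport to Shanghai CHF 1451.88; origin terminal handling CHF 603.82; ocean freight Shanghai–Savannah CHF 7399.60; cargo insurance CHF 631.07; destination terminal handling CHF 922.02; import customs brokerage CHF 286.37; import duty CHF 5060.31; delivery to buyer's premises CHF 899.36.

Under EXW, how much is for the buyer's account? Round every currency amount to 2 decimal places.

EXW: the seller makes goods available at their premises; the buyer bears all onward costs.
Seller's account: goods 93210.39 = 93210.39
Buyer's account: inland to port 1451.88 + origin terminal 603.82 + freight 7399.60 + insurance 631.07 + destination terminal 922.02 + brokerage 286.37 + duty 5060.31 + delivery 899.36 = 17254.43

Buyer's account: CHF 17254.43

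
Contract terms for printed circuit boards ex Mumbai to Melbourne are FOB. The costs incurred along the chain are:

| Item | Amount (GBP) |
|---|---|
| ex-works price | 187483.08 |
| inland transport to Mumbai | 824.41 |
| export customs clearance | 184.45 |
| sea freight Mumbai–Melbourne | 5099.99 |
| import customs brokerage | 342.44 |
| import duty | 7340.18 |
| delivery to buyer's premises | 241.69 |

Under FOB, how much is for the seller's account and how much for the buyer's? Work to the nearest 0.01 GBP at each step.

FOB: the seller bears costs until goods are on board at the origin port; the buyer bears freight, insurance and all costs thereafter.
Seller's account: goods 187483.08 + inland to port 824.41 + export clearance 184.45 = 188491.94
Buyer's account: freight 5099.99 + brokerage 342.44 + duty 7340.18 + delivery 241.69 = 13024.30

Seller: GBP 188491.94; buyer: GBP 13024.30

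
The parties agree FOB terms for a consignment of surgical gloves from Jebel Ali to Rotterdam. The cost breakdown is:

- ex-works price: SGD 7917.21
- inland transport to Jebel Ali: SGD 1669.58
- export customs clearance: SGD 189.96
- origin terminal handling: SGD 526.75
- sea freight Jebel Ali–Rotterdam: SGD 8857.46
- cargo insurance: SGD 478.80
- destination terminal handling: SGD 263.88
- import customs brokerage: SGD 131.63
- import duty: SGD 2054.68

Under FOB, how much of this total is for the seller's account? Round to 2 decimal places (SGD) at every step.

FOB: the seller bears costs until goods are on board at the origin port; the buyer bears freight, insurance and all costs thereafter.
Seller's account: goods 7917.21 + inland to port 1669.58 + export clearance 189.96 + origin terminal 526.75 = 10303.50
Buyer's account: freight 8857.46 + insurance 478.80 + destination terminal 263.88 + brokerage 131.63 + duty 2054.68 = 11786.45

Seller's account: SGD 10303.50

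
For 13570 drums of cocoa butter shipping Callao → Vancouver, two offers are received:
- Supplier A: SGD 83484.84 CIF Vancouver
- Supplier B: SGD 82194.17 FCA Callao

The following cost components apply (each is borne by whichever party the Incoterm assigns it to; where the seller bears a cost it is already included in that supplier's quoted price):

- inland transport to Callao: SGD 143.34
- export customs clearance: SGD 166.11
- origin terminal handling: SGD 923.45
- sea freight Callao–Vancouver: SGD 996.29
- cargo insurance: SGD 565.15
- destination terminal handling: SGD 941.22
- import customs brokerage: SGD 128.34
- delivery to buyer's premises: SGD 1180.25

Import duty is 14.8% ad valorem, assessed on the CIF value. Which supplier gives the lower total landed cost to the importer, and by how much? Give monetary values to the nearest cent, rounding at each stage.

Supplier A is cheaper by SGD 1370.96

Supplier A (CIF):
The CIF price already equals the CIF value: 83484.84
Import duty = 83484.84 × 14.8% = 12355.76
Buyer bears (A): 941.22 + 128.34 + 1180.25 = 2249.81
Landed cost (A) = invoice 83484.84 + 2249.81 + duty 12355.76 = 98090.41
Supplier B (FCA):
CIF value = FCA price + origin terminal + freight + insurance = 82194.17 + 923.45 + 996.29 + 565.15 = 84679.06
Import duty = 84679.06 × 14.8% = 12532.50
Buyer bears (B): 923.45 + 996.29 + 565.15 + 941.22 + 128.34 + 1180.25 = 4734.70
Landed cost (B) = invoice 82194.17 + 4734.70 + duty 12532.50 = 99461.37
Difference = |98090.41 − 99461.37| = 1370.96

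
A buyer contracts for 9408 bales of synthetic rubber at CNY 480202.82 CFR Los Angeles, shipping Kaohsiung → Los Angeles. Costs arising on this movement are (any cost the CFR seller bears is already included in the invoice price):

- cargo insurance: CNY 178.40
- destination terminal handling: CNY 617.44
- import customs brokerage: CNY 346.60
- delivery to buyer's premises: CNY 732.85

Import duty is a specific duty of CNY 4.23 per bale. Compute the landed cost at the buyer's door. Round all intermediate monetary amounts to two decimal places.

Total landed cost: CNY 521873.95

CFR: the seller pays costs through ocean freight to the destination port, but not insurance.
CIF value = CFR price + insurance = 480202.82 + 178.40 = 480381.22
Import duty = 9408 × 4.23 = 39795.84
Buyer bears: insurance 178.40 + destination terminal 617.44 + brokerage 346.60 + delivery 732.85 + duty 39795.84 = 41671.13
Landed cost = invoice 480202.82 + 41671.13 = 521873.95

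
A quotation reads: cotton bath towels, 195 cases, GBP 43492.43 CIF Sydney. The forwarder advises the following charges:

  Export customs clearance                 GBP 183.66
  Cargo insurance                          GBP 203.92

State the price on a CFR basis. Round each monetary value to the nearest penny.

CFR price: GBP 43288.51

Not relevant to the conversion: export clearance — on the seller under both CIF and CFR; already in the CIF price and stays in the CFR price.
From CIF to CFR, the seller no longer bears: insurance.
CFR price = 43492.43 − 203.92 = 43288.51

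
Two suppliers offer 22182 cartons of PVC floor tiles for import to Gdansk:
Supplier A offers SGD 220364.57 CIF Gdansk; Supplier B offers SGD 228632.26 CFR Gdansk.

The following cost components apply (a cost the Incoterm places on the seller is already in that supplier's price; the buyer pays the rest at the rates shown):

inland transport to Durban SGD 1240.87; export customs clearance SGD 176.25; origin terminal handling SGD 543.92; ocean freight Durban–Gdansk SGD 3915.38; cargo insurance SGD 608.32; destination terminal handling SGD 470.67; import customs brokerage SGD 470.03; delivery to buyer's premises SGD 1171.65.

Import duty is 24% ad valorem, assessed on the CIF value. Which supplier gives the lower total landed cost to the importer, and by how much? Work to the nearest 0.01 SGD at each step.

Supplier A (CIF):
The CIF price already equals the CIF value: 220364.57
Import duty = 220364.57 × 24% = 52887.50
Buyer bears (A): 470.67 + 470.03 + 1171.65 = 2112.35
Landed cost (A) = invoice 220364.57 + 2112.35 + duty 52887.50 = 275364.42
Supplier B (CFR):
CIF value = CFR price + insurance = 228632.26 + 608.32 = 229240.58
Import duty = 229240.58 × 24% = 55017.74
Buyer bears (B): 608.32 + 470.67 + 470.03 + 1171.65 = 2720.67
Landed cost (B) = invoice 228632.26 + 2720.67 + duty 55017.74 = 286370.67
Difference = |275364.42 − 286370.67| = 11006.25

Supplier A is cheaper by SGD 11006.25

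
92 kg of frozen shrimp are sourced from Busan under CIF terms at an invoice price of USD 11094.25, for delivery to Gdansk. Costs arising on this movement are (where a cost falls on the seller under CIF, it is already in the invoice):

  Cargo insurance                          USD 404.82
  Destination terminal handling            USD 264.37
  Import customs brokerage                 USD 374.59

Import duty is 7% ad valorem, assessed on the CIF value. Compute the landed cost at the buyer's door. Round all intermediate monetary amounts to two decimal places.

CIF: the seller pays costs through ocean freight and marine insurance to the destination port.
Already in the invoice (seller's account under CIF): insurance — exclude.
The CIF price already equals the CIF value: 11094.25
Import duty = 11094.25 × 7% = 776.60
Buyer bears: destination terminal 264.37 + brokerage 374.59 + duty 776.60 = 1415.56
Landed cost = invoice 11094.25 + 1415.56 = 12509.81

Total landed cost: USD 12509.81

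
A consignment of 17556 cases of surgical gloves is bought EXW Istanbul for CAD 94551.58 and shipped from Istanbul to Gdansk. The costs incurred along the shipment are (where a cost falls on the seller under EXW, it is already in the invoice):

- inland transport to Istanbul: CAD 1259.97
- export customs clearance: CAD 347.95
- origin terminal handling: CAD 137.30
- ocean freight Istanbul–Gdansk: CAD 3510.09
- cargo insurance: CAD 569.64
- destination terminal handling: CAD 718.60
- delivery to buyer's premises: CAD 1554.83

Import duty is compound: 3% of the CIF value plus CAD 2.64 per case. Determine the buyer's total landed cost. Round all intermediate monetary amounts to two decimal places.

Total landed cost: CAD 152009.10

EXW: the seller makes goods available at their premises; the buyer bears all onward costs.
CIF value = EXW price + inland to port + export clearance + origin terminal + freight + insurance = 94551.58 + 1259.97 + 347.95 + 137.30 + 3510.09 + 569.64 = 100376.53
Ad valorem component: 100376.53 × 3% = 3011.30
Specific component: 17556 × 2.64 = 46347.84
Import duty = 3011.30 + 46347.84 = 49359.14
Buyer bears: inland to port 1259.97 + export clearance 347.95 + origin terminal 137.30 + freight 3510.09 + insurance 569.64 + destination terminal 718.60 + delivery 1554.83 + duty 49359.14 = 57457.52
Landed cost = invoice 94551.58 + 57457.52 = 152009.10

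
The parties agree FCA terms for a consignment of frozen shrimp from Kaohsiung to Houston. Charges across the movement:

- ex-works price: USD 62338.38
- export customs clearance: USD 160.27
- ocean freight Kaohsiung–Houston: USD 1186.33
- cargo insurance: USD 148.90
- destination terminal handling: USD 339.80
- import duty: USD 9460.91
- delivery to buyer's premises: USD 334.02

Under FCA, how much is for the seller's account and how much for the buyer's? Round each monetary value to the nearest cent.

FCA: the seller delivers export-cleared goods to the carrier; the buyer bears costs from that point.
Seller's account: goods 62338.38 + export clearance 160.27 = 62498.65
Buyer's account: freight 1186.33 + insurance 148.90 + destination terminal 339.80 + duty 9460.91 + delivery 334.02 = 11469.96

Seller: USD 62498.65; buyer: USD 11469.96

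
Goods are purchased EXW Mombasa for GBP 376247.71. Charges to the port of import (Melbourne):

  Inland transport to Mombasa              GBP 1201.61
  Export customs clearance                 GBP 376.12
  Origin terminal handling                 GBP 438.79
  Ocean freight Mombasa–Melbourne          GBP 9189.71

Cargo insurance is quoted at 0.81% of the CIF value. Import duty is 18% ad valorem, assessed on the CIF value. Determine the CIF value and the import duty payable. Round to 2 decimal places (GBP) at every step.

Let C be the CIF value. C = EXW price + pre-shipment costs + freight + 0.81% × C
C − 0.81% × C = 376247.71 + 1201.61 + 376.12 + 438.79 + 9189.71
0.9919 × C = 387453.94
C = 387453.94 / 0.9919 = 390617.95
Insurance premium = 0.81% × 390617.95 = 3164.01
Import duty = 390617.95 × 18% = 70311.23

CIF value: GBP 390617.95; import duty: GBP 70311.23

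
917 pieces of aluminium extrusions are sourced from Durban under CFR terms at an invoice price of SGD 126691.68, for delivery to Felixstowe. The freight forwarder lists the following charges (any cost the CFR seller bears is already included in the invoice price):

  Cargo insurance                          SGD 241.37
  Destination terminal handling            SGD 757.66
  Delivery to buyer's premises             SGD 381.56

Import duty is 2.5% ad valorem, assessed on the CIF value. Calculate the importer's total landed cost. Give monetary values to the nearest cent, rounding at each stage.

CFR: the seller pays costs through ocean freight to the destination port, but not insurance.
CIF value = CFR price + insurance = 126691.68 + 241.37 = 126933.05
Import duty = 126933.05 × 2.5% = 3173.33
Buyer bears: insurance 241.37 + destination terminal 757.66 + delivery 381.56 + duty 3173.33 = 4553.92
Landed cost = invoice 126691.68 + 4553.92 = 131245.60

Total landed cost: SGD 131245.60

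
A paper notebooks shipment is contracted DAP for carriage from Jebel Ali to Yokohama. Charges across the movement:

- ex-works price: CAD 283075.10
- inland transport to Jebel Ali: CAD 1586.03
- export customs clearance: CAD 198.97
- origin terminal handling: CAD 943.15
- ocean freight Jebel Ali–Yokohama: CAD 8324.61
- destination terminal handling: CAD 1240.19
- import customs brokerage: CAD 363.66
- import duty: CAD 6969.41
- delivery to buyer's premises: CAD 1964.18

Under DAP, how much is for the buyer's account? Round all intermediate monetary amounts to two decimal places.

Buyer's account: CAD 7333.07

DAP: the seller bears all costs to the named destination except import duty and clearance.
Seller's account: goods 283075.10 + inland to port 1586.03 + export clearance 198.97 + origin terminal 943.15 + freight 8324.61 + destination terminal 1240.19 + delivery 1964.18 = 297332.23
Buyer's account: brokerage 363.66 + duty 6969.41 = 7333.07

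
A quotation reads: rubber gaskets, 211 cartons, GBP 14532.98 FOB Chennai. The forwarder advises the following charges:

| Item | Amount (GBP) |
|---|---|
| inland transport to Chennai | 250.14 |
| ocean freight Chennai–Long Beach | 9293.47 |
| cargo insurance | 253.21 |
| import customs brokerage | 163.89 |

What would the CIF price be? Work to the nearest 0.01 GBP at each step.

CIF price: GBP 24079.66

Not relevant to the conversion: inland to port — on the seller under both FOB and CIF; already in the FOB price and stays in the CIF price. brokerage — on the buyer under both terms; not part of either seller's price.
From FOB to CIF, the seller additionally bears: freight, insurance.
CIF price = 14532.98 + 9293.47 + 253.21 = 24079.66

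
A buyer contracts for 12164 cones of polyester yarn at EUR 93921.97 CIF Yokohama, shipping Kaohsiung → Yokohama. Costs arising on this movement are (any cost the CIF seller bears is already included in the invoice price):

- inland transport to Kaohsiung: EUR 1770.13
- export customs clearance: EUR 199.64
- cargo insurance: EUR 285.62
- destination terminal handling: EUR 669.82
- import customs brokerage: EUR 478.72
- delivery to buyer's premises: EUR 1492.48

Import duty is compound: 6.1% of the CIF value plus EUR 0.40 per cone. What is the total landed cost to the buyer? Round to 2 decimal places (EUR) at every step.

CIF: the seller pays costs through ocean freight and marine insurance to the destination port.
Already in the invoice (seller's account under CIF): inland to port, export clearance, insurance — exclude.
The CIF price already equals the CIF value: 93921.97
Ad valorem component: 93921.97 × 6.1% = 5729.24
Specific component: 12164 × 0.40 = 4865.60
Import duty = 5729.24 + 4865.60 = 10594.84
Buyer bears: destination terminal 669.82 + brokerage 478.72 + delivery 1492.48 + duty 10594.84 = 13235.86
Landed cost = invoice 93921.97 + 13235.86 = 107157.83

Total landed cost: EUR 107157.83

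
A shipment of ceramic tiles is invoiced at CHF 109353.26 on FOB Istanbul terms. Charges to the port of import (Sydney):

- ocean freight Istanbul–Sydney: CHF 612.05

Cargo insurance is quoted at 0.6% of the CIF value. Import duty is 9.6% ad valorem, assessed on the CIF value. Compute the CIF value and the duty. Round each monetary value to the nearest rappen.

Let C be the CIF value. C = FOB price + freight + 0.6% × C
C − 0.6% × C = 109353.26 + 612.05
0.994 × C = 109965.31
C = 109965.31 / 0.994 = 110629.08
Insurance premium = 0.6% × 110629.08 = 663.77
Import duty = 110629.08 × 9.6% = 10620.39

CIF value: CHF 110629.08; import duty: CHF 10620.39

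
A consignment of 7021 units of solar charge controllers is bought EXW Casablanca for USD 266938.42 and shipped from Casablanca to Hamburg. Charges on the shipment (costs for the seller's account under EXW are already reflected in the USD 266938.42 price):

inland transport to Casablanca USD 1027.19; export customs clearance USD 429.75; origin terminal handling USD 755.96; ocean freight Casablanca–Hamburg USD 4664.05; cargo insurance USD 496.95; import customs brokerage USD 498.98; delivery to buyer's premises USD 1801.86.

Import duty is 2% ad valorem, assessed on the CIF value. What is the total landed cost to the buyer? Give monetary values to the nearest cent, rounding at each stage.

Total landed cost: USD 282099.41

EXW: the seller makes goods available at their premises; the buyer bears all onward costs.
CIF value = EXW price + inland to port + export clearance + origin terminal + freight + insurance = 266938.42 + 1027.19 + 429.75 + 755.96 + 4664.05 + 496.95 = 274312.32
Import duty = 274312.32 × 2% = 5486.25
Buyer bears: inland to port 1027.19 + export clearance 429.75 + origin terminal 755.96 + freight 4664.05 + insurance 496.95 + brokerage 498.98 + delivery 1801.86 + duty 5486.25 = 15160.99
Landed cost = invoice 266938.42 + 15160.99 = 282099.41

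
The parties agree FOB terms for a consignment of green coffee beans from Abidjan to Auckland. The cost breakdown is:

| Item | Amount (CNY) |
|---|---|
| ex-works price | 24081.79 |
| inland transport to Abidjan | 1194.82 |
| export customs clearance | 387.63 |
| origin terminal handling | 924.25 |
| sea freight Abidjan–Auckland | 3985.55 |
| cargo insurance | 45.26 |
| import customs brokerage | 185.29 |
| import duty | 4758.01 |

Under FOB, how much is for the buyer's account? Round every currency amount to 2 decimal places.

FOB: the seller bears costs until goods are on board at the origin port; the buyer bears freight, insurance and all costs thereafter.
Seller's account: goods 24081.79 + inland to port 1194.82 + export clearance 387.63 + origin terminal 924.25 = 26588.49
Buyer's account: freight 3985.55 + insurance 45.26 + brokerage 185.29 + duty 4758.01 = 8974.11

Buyer's account: CNY 8974.11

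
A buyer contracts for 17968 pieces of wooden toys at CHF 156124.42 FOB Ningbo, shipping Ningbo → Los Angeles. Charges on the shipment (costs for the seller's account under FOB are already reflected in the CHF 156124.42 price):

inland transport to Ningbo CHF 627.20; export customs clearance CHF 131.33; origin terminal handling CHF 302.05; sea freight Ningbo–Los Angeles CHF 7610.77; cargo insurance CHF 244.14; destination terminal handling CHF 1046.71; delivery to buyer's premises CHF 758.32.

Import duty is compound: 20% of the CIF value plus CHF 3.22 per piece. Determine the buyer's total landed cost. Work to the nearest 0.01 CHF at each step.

FOB: the seller bears costs until goods are on board at the origin port; the buyer bears freight, insurance and all costs thereafter.
Already in the invoice (seller's account under FOB): inland to port, export clearance, origin terminal — exclude.
CIF value = FOB price + freight + insurance = 156124.42 + 7610.77 + 244.14 = 163979.33
Ad valorem component: 163979.33 × 20% = 32795.87
Specific component: 17968 × 3.22 = 57856.96
Import duty = 32795.87 + 57856.96 = 90652.83
Buyer bears: freight 7610.77 + insurance 244.14 + destination terminal 1046.71 + delivery 758.32 + duty 90652.83 = 100312.77
Landed cost = invoice 156124.42 + 100312.77 = 256437.19

Total landed cost: CHF 256437.19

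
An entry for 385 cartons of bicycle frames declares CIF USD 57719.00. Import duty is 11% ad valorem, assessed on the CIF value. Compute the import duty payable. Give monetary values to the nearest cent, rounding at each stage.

Import duty = 57719.00 × 11% = 6349.09

Import duty: USD 6349.09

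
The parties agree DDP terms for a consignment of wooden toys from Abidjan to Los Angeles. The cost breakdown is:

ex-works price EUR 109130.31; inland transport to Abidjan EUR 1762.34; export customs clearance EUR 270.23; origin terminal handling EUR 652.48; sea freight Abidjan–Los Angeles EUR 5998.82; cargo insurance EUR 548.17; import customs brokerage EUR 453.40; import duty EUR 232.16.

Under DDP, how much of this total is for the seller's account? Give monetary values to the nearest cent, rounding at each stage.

DDP: the seller bears all costs including import duty.
Seller's account: goods 109130.31 + inland to port 1762.34 + export clearance 270.23 + origin terminal 652.48 + freight 5998.82 + insurance 548.17 + brokerage 453.40 + duty 232.16 = 119047.91
Buyer's account: 0.00

Seller's account: EUR 119047.91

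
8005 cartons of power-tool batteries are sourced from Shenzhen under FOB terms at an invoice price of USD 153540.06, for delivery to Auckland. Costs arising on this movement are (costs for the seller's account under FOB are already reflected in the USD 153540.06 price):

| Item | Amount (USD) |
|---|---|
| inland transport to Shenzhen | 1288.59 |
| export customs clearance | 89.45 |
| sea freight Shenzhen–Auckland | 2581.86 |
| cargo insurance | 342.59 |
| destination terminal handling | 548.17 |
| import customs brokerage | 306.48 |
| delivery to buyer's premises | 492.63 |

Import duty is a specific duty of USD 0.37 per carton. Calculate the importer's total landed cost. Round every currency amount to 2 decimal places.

FOB: the seller bears costs until goods are on board at the origin port; the buyer bears freight, insurance and all costs thereafter.
Already in the invoice (seller's account under FOB): inland to port, export clearance — exclude.
CIF value = FOB price + freight + insurance = 153540.06 + 2581.86 + 342.59 = 156464.51
Import duty = 8005 × 0.37 = 2961.85
Buyer bears: freight 2581.86 + insurance 342.59 + destination terminal 548.17 + brokerage 306.48 + delivery 492.63 + duty 2961.85 = 7233.58
Landed cost = invoice 153540.06 + 7233.58 = 160773.64

Total landed cost: USD 160773.64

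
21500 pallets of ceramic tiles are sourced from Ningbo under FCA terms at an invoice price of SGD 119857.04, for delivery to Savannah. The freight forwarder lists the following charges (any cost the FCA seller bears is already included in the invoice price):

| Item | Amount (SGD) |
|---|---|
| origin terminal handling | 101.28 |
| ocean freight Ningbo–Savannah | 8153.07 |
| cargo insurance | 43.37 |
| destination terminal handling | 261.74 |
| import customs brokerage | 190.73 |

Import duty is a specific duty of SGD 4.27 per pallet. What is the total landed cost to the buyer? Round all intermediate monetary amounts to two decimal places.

FCA: the seller delivers export-cleared goods to the carrier; the buyer bears costs from that point.
CIF value = FCA price + origin terminal + freight + insurance = 119857.04 + 101.28 + 8153.07 + 43.37 = 128154.76
Import duty = 21500 × 4.27 = 91805.00
Buyer bears: origin terminal 101.28 + freight 8153.07 + insurance 43.37 + destination terminal 261.74 + brokerage 190.73 + duty 91805.00 = 100555.19
Landed cost = invoice 119857.04 + 100555.19 = 220412.23

Total landed cost: SGD 220412.23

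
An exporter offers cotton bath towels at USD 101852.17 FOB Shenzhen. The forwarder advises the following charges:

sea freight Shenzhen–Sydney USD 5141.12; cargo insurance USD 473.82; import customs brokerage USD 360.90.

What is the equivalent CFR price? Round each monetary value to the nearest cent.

Not relevant to the conversion: brokerage, insurance — on the buyer under both terms; not part of either seller's price.
From FOB to CFR, the seller additionally bears: freight.
CFR price = 101852.17 + 5141.12 = 106993.29

CFR price: USD 106993.29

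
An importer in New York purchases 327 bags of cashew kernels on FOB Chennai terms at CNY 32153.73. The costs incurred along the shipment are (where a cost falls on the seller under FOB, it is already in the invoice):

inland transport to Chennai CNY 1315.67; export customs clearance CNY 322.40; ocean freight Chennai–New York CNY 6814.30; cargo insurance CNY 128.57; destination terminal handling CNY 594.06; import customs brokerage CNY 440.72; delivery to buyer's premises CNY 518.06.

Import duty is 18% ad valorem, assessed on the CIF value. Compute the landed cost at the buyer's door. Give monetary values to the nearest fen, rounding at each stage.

FOB: the seller bears costs until goods are on board at the origin port; the buyer bears freight, insurance and all costs thereafter.
Already in the invoice (seller's account under FOB): inland to port, export clearance — exclude.
CIF value = FOB price + freight + insurance = 32153.73 + 6814.30 + 128.57 = 39096.60
Import duty = 39096.60 × 18% = 7037.39
Buyer bears: freight 6814.30 + insurance 128.57 + destination terminal 594.06 + brokerage 440.72 + delivery 518.06 + duty 7037.39 = 15533.10
Landed cost = invoice 32153.73 + 15533.10 = 47686.83

Total landed cost: CNY 47686.83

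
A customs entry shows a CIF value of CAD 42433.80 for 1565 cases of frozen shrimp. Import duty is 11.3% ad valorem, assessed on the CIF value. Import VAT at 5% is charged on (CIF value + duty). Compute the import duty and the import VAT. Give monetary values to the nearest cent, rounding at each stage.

Import duty = 42433.80 × 11.3% = 4795.02
VAT base = CIF + duty = 42433.80 + 4795.02 = 47228.82
Import VAT = 47228.82 × 5% = 2361.44

Import duty: CAD 4795.02; import VAT: CAD 2361.44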